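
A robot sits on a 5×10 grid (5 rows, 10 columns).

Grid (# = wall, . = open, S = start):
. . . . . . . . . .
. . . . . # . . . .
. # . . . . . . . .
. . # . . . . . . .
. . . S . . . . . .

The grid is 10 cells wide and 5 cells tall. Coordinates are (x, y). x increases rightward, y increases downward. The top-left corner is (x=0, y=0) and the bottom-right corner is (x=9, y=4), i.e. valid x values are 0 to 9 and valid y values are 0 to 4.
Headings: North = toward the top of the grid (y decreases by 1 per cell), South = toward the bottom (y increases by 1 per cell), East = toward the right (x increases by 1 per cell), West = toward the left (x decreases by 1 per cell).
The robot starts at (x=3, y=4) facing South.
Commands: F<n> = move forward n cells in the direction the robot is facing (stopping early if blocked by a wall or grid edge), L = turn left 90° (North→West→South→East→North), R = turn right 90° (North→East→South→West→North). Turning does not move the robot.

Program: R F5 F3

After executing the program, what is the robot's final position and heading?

Answer: Final position: (x=0, y=4), facing West

Derivation:
Start: (x=3, y=4), facing South
  R: turn right, now facing West
  F5: move forward 3/5 (blocked), now at (x=0, y=4)
  F3: move forward 0/3 (blocked), now at (x=0, y=4)
Final: (x=0, y=4), facing West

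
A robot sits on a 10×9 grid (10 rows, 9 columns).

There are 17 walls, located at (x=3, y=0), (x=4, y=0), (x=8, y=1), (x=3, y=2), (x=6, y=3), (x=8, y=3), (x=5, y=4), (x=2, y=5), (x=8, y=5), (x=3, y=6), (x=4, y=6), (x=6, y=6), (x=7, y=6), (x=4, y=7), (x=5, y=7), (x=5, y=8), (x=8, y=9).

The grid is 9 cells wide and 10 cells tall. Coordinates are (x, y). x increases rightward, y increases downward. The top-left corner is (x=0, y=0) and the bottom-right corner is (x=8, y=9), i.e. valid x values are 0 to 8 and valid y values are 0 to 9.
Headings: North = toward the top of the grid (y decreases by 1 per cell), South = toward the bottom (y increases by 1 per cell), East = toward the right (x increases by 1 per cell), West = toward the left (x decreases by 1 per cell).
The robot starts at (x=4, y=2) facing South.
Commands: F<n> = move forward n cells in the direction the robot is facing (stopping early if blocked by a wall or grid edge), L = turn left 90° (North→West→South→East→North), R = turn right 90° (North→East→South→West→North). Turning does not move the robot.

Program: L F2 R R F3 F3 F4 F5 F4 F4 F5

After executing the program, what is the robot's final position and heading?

Start: (x=4, y=2), facing South
  L: turn left, now facing East
  F2: move forward 2, now at (x=6, y=2)
  R: turn right, now facing South
  R: turn right, now facing West
  F3: move forward 2/3 (blocked), now at (x=4, y=2)
  F3: move forward 0/3 (blocked), now at (x=4, y=2)
  F4: move forward 0/4 (blocked), now at (x=4, y=2)
  F5: move forward 0/5 (blocked), now at (x=4, y=2)
  F4: move forward 0/4 (blocked), now at (x=4, y=2)
  F4: move forward 0/4 (blocked), now at (x=4, y=2)
  F5: move forward 0/5 (blocked), now at (x=4, y=2)
Final: (x=4, y=2), facing West

Answer: Final position: (x=4, y=2), facing West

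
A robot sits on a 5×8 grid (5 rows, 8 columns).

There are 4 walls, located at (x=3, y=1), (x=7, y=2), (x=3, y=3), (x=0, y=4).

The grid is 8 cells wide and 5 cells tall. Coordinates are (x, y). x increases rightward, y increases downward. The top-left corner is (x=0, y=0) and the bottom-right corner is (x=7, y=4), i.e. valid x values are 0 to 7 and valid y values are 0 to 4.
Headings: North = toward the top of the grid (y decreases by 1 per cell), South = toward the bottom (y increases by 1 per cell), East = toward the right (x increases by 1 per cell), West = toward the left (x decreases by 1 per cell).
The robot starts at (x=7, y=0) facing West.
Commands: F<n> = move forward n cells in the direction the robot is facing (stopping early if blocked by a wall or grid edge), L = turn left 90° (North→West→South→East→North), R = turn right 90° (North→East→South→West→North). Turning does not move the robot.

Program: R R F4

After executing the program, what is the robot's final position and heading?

Answer: Final position: (x=7, y=0), facing East

Derivation:
Start: (x=7, y=0), facing West
  R: turn right, now facing North
  R: turn right, now facing East
  F4: move forward 0/4 (blocked), now at (x=7, y=0)
Final: (x=7, y=0), facing East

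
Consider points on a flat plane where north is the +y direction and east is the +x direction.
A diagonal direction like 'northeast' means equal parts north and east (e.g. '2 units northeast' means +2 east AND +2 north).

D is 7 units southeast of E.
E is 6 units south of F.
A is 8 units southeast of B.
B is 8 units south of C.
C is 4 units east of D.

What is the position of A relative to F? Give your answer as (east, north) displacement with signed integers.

Answer: A is at (east=19, north=-29) relative to F.

Derivation:
Place F at the origin (east=0, north=0).
  E is 6 units south of F: delta (east=+0, north=-6); E at (east=0, north=-6).
  D is 7 units southeast of E: delta (east=+7, north=-7); D at (east=7, north=-13).
  C is 4 units east of D: delta (east=+4, north=+0); C at (east=11, north=-13).
  B is 8 units south of C: delta (east=+0, north=-8); B at (east=11, north=-21).
  A is 8 units southeast of B: delta (east=+8, north=-8); A at (east=19, north=-29).
Therefore A relative to F: (east=19, north=-29).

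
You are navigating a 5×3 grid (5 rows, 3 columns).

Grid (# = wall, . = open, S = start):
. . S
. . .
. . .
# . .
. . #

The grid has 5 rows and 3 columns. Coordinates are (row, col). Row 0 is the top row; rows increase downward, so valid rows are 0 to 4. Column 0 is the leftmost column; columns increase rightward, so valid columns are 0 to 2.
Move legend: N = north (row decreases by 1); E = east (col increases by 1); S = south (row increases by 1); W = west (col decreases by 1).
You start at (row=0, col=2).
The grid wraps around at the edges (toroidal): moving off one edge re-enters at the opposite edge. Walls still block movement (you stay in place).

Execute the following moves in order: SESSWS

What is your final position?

Start: (row=0, col=2)
  S (south): (row=0, col=2) -> (row=1, col=2)
  E (east): (row=1, col=2) -> (row=1, col=0)
  S (south): (row=1, col=0) -> (row=2, col=0)
  S (south): blocked, stay at (row=2, col=0)
  W (west): (row=2, col=0) -> (row=2, col=2)
  S (south): (row=2, col=2) -> (row=3, col=2)
Final: (row=3, col=2)

Answer: Final position: (row=3, col=2)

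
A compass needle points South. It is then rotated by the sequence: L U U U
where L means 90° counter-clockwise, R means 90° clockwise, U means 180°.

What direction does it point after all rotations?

Start: South
  L (left (90° counter-clockwise)) -> East
  U (U-turn (180°)) -> West
  U (U-turn (180°)) -> East
  U (U-turn (180°)) -> West
Final: West

Answer: Final heading: West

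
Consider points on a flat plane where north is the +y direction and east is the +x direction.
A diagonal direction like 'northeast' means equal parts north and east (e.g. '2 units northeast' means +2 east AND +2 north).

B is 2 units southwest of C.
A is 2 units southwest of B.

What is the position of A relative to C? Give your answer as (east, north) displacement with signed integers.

Place C at the origin (east=0, north=0).
  B is 2 units southwest of C: delta (east=-2, north=-2); B at (east=-2, north=-2).
  A is 2 units southwest of B: delta (east=-2, north=-2); A at (east=-4, north=-4).
Therefore A relative to C: (east=-4, north=-4).

Answer: A is at (east=-4, north=-4) relative to C.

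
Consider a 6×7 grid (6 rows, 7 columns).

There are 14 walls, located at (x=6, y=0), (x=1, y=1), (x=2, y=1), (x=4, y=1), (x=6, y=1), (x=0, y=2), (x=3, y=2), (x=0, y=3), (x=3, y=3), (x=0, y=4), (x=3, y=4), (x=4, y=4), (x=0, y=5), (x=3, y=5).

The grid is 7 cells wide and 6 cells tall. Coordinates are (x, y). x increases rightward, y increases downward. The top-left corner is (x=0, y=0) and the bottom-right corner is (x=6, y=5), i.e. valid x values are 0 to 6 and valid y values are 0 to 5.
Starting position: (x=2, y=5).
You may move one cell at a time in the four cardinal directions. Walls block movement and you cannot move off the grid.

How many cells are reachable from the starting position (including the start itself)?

Answer: Reachable cells: 8

Derivation:
BFS flood-fill from (x=2, y=5):
  Distance 0: (x=2, y=5)
  Distance 1: (x=2, y=4), (x=1, y=5)
  Distance 2: (x=2, y=3), (x=1, y=4)
  Distance 3: (x=2, y=2), (x=1, y=3)
  Distance 4: (x=1, y=2)
Total reachable: 8 (grid has 28 open cells total)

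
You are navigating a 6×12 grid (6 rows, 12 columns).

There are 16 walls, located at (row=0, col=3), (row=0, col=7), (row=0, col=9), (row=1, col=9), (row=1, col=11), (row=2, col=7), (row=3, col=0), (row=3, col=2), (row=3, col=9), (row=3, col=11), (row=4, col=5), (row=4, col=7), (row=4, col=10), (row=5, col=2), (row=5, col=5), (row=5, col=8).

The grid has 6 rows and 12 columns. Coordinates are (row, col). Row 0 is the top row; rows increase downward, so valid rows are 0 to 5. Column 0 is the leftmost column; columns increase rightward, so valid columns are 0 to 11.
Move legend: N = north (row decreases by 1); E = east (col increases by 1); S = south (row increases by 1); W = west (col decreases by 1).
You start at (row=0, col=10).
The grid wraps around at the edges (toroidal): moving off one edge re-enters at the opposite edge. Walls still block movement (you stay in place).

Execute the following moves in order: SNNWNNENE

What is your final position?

Answer: Final position: (row=4, col=9)

Derivation:
Start: (row=0, col=10)
  S (south): (row=0, col=10) -> (row=1, col=10)
  N (north): (row=1, col=10) -> (row=0, col=10)
  N (north): (row=0, col=10) -> (row=5, col=10)
  W (west): (row=5, col=10) -> (row=5, col=9)
  N (north): (row=5, col=9) -> (row=4, col=9)
  N (north): blocked, stay at (row=4, col=9)
  E (east): blocked, stay at (row=4, col=9)
  N (north): blocked, stay at (row=4, col=9)
  E (east): blocked, stay at (row=4, col=9)
Final: (row=4, col=9)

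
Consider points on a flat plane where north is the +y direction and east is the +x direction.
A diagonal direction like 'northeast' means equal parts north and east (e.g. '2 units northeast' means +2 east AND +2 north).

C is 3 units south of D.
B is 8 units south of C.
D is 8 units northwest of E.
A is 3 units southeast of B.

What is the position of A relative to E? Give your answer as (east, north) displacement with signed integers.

Place E at the origin (east=0, north=0).
  D is 8 units northwest of E: delta (east=-8, north=+8); D at (east=-8, north=8).
  C is 3 units south of D: delta (east=+0, north=-3); C at (east=-8, north=5).
  B is 8 units south of C: delta (east=+0, north=-8); B at (east=-8, north=-3).
  A is 3 units southeast of B: delta (east=+3, north=-3); A at (east=-5, north=-6).
Therefore A relative to E: (east=-5, north=-6).

Answer: A is at (east=-5, north=-6) relative to E.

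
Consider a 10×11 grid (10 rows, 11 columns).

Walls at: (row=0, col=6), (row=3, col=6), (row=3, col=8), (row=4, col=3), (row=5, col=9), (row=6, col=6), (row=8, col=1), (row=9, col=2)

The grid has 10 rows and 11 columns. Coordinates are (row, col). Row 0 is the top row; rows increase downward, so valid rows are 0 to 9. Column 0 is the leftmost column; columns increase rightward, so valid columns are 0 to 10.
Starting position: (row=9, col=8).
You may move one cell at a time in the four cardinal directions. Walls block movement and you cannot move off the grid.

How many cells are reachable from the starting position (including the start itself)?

Answer: Reachable cells: 102

Derivation:
BFS flood-fill from (row=9, col=8):
  Distance 0: (row=9, col=8)
  Distance 1: (row=8, col=8), (row=9, col=7), (row=9, col=9)
  Distance 2: (row=7, col=8), (row=8, col=7), (row=8, col=9), (row=9, col=6), (row=9, col=10)
  Distance 3: (row=6, col=8), (row=7, col=7), (row=7, col=9), (row=8, col=6), (row=8, col=10), (row=9, col=5)
  Distance 4: (row=5, col=8), (row=6, col=7), (row=6, col=9), (row=7, col=6), (row=7, col=10), (row=8, col=5), (row=9, col=4)
  Distance 5: (row=4, col=8), (row=5, col=7), (row=6, col=10), (row=7, col=5), (row=8, col=4), (row=9, col=3)
  Distance 6: (row=4, col=7), (row=4, col=9), (row=5, col=6), (row=5, col=10), (row=6, col=5), (row=7, col=4), (row=8, col=3)
  Distance 7: (row=3, col=7), (row=3, col=9), (row=4, col=6), (row=4, col=10), (row=5, col=5), (row=6, col=4), (row=7, col=3), (row=8, col=2)
  Distance 8: (row=2, col=7), (row=2, col=9), (row=3, col=10), (row=4, col=5), (row=5, col=4), (row=6, col=3), (row=7, col=2)
  Distance 9: (row=1, col=7), (row=1, col=9), (row=2, col=6), (row=2, col=8), (row=2, col=10), (row=3, col=5), (row=4, col=4), (row=5, col=3), (row=6, col=2), (row=7, col=1)
  Distance 10: (row=0, col=7), (row=0, col=9), (row=1, col=6), (row=1, col=8), (row=1, col=10), (row=2, col=5), (row=3, col=4), (row=5, col=2), (row=6, col=1), (row=7, col=0)
  Distance 11: (row=0, col=8), (row=0, col=10), (row=1, col=5), (row=2, col=4), (row=3, col=3), (row=4, col=2), (row=5, col=1), (row=6, col=0), (row=8, col=0)
  Distance 12: (row=0, col=5), (row=1, col=4), (row=2, col=3), (row=3, col=2), (row=4, col=1), (row=5, col=0), (row=9, col=0)
  Distance 13: (row=0, col=4), (row=1, col=3), (row=2, col=2), (row=3, col=1), (row=4, col=0), (row=9, col=1)
  Distance 14: (row=0, col=3), (row=1, col=2), (row=2, col=1), (row=3, col=0)
  Distance 15: (row=0, col=2), (row=1, col=1), (row=2, col=0)
  Distance 16: (row=0, col=1), (row=1, col=0)
  Distance 17: (row=0, col=0)
Total reachable: 102 (grid has 102 open cells total)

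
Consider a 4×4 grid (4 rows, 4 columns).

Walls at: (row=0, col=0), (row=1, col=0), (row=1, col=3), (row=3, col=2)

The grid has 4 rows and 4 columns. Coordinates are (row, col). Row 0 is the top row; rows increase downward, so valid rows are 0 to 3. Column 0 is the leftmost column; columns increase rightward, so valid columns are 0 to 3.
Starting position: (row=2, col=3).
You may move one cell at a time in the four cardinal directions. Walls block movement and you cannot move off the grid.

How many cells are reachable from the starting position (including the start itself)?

BFS flood-fill from (row=2, col=3):
  Distance 0: (row=2, col=3)
  Distance 1: (row=2, col=2), (row=3, col=3)
  Distance 2: (row=1, col=2), (row=2, col=1)
  Distance 3: (row=0, col=2), (row=1, col=1), (row=2, col=0), (row=3, col=1)
  Distance 4: (row=0, col=1), (row=0, col=3), (row=3, col=0)
Total reachable: 12 (grid has 12 open cells total)

Answer: Reachable cells: 12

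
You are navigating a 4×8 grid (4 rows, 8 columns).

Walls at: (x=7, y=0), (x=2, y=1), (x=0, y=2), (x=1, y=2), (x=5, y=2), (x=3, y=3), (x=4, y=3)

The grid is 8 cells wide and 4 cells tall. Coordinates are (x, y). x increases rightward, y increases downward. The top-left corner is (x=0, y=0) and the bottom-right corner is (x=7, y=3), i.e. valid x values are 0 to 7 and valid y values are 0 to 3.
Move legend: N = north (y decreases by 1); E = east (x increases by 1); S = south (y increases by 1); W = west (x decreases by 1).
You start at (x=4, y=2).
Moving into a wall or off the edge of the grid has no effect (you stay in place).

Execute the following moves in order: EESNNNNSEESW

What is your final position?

Start: (x=4, y=2)
  E (east): blocked, stay at (x=4, y=2)
  E (east): blocked, stay at (x=4, y=2)
  S (south): blocked, stay at (x=4, y=2)
  N (north): (x=4, y=2) -> (x=4, y=1)
  N (north): (x=4, y=1) -> (x=4, y=0)
  N (north): blocked, stay at (x=4, y=0)
  N (north): blocked, stay at (x=4, y=0)
  S (south): (x=4, y=0) -> (x=4, y=1)
  E (east): (x=4, y=1) -> (x=5, y=1)
  E (east): (x=5, y=1) -> (x=6, y=1)
  S (south): (x=6, y=1) -> (x=6, y=2)
  W (west): blocked, stay at (x=6, y=2)
Final: (x=6, y=2)

Answer: Final position: (x=6, y=2)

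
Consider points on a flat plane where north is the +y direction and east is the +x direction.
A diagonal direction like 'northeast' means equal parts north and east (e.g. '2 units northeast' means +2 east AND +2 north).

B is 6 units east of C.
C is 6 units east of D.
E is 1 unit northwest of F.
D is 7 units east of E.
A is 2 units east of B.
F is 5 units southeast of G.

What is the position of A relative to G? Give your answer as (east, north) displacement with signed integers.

Place G at the origin (east=0, north=0).
  F is 5 units southeast of G: delta (east=+5, north=-5); F at (east=5, north=-5).
  E is 1 unit northwest of F: delta (east=-1, north=+1); E at (east=4, north=-4).
  D is 7 units east of E: delta (east=+7, north=+0); D at (east=11, north=-4).
  C is 6 units east of D: delta (east=+6, north=+0); C at (east=17, north=-4).
  B is 6 units east of C: delta (east=+6, north=+0); B at (east=23, north=-4).
  A is 2 units east of B: delta (east=+2, north=+0); A at (east=25, north=-4).
Therefore A relative to G: (east=25, north=-4).

Answer: A is at (east=25, north=-4) relative to G.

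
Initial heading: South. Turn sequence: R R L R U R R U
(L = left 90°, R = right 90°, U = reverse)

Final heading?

Start: South
  R (right (90° clockwise)) -> West
  R (right (90° clockwise)) -> North
  L (left (90° counter-clockwise)) -> West
  R (right (90° clockwise)) -> North
  U (U-turn (180°)) -> South
  R (right (90° clockwise)) -> West
  R (right (90° clockwise)) -> North
  U (U-turn (180°)) -> South
Final: South

Answer: Final heading: South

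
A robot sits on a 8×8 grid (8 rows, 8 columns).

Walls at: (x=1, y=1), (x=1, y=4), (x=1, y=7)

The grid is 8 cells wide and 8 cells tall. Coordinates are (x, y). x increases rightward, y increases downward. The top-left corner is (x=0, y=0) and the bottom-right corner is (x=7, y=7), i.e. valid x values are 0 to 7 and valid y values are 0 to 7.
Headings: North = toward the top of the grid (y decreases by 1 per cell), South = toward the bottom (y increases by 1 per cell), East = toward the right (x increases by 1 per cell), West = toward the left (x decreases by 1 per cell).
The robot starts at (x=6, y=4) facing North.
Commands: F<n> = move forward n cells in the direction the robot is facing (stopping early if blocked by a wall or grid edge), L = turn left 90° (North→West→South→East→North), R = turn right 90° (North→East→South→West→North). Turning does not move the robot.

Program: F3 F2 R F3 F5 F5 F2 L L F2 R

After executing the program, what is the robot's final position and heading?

Answer: Final position: (x=5, y=0), facing North

Derivation:
Start: (x=6, y=4), facing North
  F3: move forward 3, now at (x=6, y=1)
  F2: move forward 1/2 (blocked), now at (x=6, y=0)
  R: turn right, now facing East
  F3: move forward 1/3 (blocked), now at (x=7, y=0)
  F5: move forward 0/5 (blocked), now at (x=7, y=0)
  F5: move forward 0/5 (blocked), now at (x=7, y=0)
  F2: move forward 0/2 (blocked), now at (x=7, y=0)
  L: turn left, now facing North
  L: turn left, now facing West
  F2: move forward 2, now at (x=5, y=0)
  R: turn right, now facing North
Final: (x=5, y=0), facing North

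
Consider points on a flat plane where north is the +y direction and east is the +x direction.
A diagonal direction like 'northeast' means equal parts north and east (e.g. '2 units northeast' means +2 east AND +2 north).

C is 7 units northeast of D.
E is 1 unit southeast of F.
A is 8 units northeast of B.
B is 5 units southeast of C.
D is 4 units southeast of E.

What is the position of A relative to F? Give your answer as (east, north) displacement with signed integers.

Answer: A is at (east=25, north=5) relative to F.

Derivation:
Place F at the origin (east=0, north=0).
  E is 1 unit southeast of F: delta (east=+1, north=-1); E at (east=1, north=-1).
  D is 4 units southeast of E: delta (east=+4, north=-4); D at (east=5, north=-5).
  C is 7 units northeast of D: delta (east=+7, north=+7); C at (east=12, north=2).
  B is 5 units southeast of C: delta (east=+5, north=-5); B at (east=17, north=-3).
  A is 8 units northeast of B: delta (east=+8, north=+8); A at (east=25, north=5).
Therefore A relative to F: (east=25, north=5).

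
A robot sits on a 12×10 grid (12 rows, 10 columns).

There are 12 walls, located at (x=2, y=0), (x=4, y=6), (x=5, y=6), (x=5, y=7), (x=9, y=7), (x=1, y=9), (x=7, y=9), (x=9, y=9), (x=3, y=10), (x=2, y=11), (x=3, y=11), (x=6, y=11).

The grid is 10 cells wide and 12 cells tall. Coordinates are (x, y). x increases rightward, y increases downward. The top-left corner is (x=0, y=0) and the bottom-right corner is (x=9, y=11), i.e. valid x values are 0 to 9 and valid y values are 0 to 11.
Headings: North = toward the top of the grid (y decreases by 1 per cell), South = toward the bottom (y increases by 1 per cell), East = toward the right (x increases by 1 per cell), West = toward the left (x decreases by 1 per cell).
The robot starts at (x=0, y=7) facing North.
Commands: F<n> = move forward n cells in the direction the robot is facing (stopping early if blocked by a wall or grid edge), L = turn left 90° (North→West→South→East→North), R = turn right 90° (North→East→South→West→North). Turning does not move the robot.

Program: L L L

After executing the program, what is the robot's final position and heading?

Answer: Final position: (x=0, y=7), facing East

Derivation:
Start: (x=0, y=7), facing North
  L: turn left, now facing West
  L: turn left, now facing South
  L: turn left, now facing East
Final: (x=0, y=7), facing East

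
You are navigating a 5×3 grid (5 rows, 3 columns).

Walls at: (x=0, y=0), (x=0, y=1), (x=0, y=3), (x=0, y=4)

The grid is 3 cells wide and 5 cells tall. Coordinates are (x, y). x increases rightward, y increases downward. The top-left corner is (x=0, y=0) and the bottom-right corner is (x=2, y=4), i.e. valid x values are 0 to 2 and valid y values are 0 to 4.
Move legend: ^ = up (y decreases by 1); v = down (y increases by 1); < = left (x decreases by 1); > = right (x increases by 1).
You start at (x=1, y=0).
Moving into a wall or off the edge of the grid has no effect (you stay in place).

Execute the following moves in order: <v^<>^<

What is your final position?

Answer: Final position: (x=1, y=0)

Derivation:
Start: (x=1, y=0)
  < (left): blocked, stay at (x=1, y=0)
  v (down): (x=1, y=0) -> (x=1, y=1)
  ^ (up): (x=1, y=1) -> (x=1, y=0)
  < (left): blocked, stay at (x=1, y=0)
  > (right): (x=1, y=0) -> (x=2, y=0)
  ^ (up): blocked, stay at (x=2, y=0)
  < (left): (x=2, y=0) -> (x=1, y=0)
Final: (x=1, y=0)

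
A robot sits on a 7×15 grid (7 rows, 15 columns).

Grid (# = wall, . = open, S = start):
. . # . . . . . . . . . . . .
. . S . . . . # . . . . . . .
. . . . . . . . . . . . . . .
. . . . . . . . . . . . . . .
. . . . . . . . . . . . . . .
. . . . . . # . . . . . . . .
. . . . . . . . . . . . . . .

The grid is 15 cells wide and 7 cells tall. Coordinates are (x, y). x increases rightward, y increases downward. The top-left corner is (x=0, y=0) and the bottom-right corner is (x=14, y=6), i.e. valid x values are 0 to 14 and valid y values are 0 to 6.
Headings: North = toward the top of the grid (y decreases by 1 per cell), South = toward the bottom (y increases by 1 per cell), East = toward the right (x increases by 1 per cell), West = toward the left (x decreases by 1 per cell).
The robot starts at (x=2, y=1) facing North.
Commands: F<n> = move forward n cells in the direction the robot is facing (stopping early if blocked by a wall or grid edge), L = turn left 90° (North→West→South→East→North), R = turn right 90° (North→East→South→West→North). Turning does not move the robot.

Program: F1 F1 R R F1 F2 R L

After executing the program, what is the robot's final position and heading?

Start: (x=2, y=1), facing North
  F1: move forward 0/1 (blocked), now at (x=2, y=1)
  F1: move forward 0/1 (blocked), now at (x=2, y=1)
  R: turn right, now facing East
  R: turn right, now facing South
  F1: move forward 1, now at (x=2, y=2)
  F2: move forward 2, now at (x=2, y=4)
  R: turn right, now facing West
  L: turn left, now facing South
Final: (x=2, y=4), facing South

Answer: Final position: (x=2, y=4), facing South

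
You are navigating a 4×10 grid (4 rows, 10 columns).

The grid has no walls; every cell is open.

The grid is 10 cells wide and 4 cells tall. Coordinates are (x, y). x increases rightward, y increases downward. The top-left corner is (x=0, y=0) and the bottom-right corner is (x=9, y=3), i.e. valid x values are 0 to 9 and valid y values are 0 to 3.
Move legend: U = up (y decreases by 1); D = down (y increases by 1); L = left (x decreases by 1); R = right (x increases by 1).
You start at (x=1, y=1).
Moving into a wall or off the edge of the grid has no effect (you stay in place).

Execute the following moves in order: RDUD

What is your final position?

Answer: Final position: (x=2, y=2)

Derivation:
Start: (x=1, y=1)
  R (right): (x=1, y=1) -> (x=2, y=1)
  D (down): (x=2, y=1) -> (x=2, y=2)
  U (up): (x=2, y=2) -> (x=2, y=1)
  D (down): (x=2, y=1) -> (x=2, y=2)
Final: (x=2, y=2)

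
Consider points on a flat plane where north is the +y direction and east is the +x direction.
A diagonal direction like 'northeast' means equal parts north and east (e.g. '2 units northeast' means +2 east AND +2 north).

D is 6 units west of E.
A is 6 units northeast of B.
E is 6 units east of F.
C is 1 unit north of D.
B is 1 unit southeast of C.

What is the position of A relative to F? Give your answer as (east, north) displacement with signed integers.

Place F at the origin (east=0, north=0).
  E is 6 units east of F: delta (east=+6, north=+0); E at (east=6, north=0).
  D is 6 units west of E: delta (east=-6, north=+0); D at (east=0, north=0).
  C is 1 unit north of D: delta (east=+0, north=+1); C at (east=0, north=1).
  B is 1 unit southeast of C: delta (east=+1, north=-1); B at (east=1, north=0).
  A is 6 units northeast of B: delta (east=+6, north=+6); A at (east=7, north=6).
Therefore A relative to F: (east=7, north=6).

Answer: A is at (east=7, north=6) relative to F.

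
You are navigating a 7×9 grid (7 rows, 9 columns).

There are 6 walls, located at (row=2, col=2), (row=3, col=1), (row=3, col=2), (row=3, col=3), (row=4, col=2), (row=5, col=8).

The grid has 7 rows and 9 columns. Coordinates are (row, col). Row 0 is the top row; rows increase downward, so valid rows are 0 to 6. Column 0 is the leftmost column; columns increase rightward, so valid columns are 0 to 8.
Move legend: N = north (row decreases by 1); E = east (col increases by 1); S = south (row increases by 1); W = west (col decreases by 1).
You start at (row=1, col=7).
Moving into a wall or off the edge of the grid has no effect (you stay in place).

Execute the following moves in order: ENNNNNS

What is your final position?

Answer: Final position: (row=1, col=8)

Derivation:
Start: (row=1, col=7)
  E (east): (row=1, col=7) -> (row=1, col=8)
  N (north): (row=1, col=8) -> (row=0, col=8)
  [×4]N (north): blocked, stay at (row=0, col=8)
  S (south): (row=0, col=8) -> (row=1, col=8)
Final: (row=1, col=8)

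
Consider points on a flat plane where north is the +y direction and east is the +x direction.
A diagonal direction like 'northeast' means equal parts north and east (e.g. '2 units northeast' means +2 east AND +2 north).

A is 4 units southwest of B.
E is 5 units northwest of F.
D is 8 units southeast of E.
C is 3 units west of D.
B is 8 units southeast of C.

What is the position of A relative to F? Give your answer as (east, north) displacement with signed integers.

Answer: A is at (east=4, north=-15) relative to F.

Derivation:
Place F at the origin (east=0, north=0).
  E is 5 units northwest of F: delta (east=-5, north=+5); E at (east=-5, north=5).
  D is 8 units southeast of E: delta (east=+8, north=-8); D at (east=3, north=-3).
  C is 3 units west of D: delta (east=-3, north=+0); C at (east=0, north=-3).
  B is 8 units southeast of C: delta (east=+8, north=-8); B at (east=8, north=-11).
  A is 4 units southwest of B: delta (east=-4, north=-4); A at (east=4, north=-15).
Therefore A relative to F: (east=4, north=-15).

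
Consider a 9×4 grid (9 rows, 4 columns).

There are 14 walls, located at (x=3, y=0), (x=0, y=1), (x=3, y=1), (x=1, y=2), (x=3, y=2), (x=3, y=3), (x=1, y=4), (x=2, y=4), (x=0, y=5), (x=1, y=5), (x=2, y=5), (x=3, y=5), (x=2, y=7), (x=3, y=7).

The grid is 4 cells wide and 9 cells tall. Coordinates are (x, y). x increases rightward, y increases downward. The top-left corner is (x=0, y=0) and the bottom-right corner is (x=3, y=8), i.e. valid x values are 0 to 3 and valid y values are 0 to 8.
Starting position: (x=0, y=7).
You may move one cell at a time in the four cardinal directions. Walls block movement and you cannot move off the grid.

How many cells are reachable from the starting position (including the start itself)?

BFS flood-fill from (x=0, y=7):
  Distance 0: (x=0, y=7)
  Distance 1: (x=0, y=6), (x=1, y=7), (x=0, y=8)
  Distance 2: (x=1, y=6), (x=1, y=8)
  Distance 3: (x=2, y=6), (x=2, y=8)
  Distance 4: (x=3, y=6), (x=3, y=8)
Total reachable: 10 (grid has 22 open cells total)

Answer: Reachable cells: 10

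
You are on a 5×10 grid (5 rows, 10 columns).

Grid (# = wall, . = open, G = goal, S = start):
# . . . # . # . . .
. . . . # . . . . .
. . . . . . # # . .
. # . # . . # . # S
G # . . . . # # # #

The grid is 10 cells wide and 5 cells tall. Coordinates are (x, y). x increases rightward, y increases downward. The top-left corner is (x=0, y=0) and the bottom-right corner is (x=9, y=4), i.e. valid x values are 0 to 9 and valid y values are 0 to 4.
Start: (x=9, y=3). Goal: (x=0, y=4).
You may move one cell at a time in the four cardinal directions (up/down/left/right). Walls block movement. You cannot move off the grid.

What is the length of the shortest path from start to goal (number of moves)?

Answer: Shortest path length: 14

Derivation:
BFS from (x=9, y=3) until reaching (x=0, y=4):
  Distance 0: (x=9, y=3)
  Distance 1: (x=9, y=2)
  Distance 2: (x=9, y=1), (x=8, y=2)
  Distance 3: (x=9, y=0), (x=8, y=1)
  Distance 4: (x=8, y=0), (x=7, y=1)
  Distance 5: (x=7, y=0), (x=6, y=1)
  Distance 6: (x=5, y=1)
  Distance 7: (x=5, y=0), (x=5, y=2)
  Distance 8: (x=4, y=2), (x=5, y=3)
  Distance 9: (x=3, y=2), (x=4, y=3), (x=5, y=4)
  Distance 10: (x=3, y=1), (x=2, y=2), (x=4, y=4)
  Distance 11: (x=3, y=0), (x=2, y=1), (x=1, y=2), (x=2, y=3), (x=3, y=4)
  Distance 12: (x=2, y=0), (x=1, y=1), (x=0, y=2), (x=2, y=4)
  Distance 13: (x=1, y=0), (x=0, y=1), (x=0, y=3)
  Distance 14: (x=0, y=4)  <- goal reached here
One shortest path (14 moves): (x=9, y=3) -> (x=9, y=2) -> (x=8, y=2) -> (x=8, y=1) -> (x=7, y=1) -> (x=6, y=1) -> (x=5, y=1) -> (x=5, y=2) -> (x=4, y=2) -> (x=3, y=2) -> (x=2, y=2) -> (x=1, y=2) -> (x=0, y=2) -> (x=0, y=3) -> (x=0, y=4)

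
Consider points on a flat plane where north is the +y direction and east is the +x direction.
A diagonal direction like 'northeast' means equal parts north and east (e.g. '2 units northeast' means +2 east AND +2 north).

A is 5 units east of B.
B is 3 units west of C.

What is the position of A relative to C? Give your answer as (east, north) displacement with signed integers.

Place C at the origin (east=0, north=0).
  B is 3 units west of C: delta (east=-3, north=+0); B at (east=-3, north=0).
  A is 5 units east of B: delta (east=+5, north=+0); A at (east=2, north=0).
Therefore A relative to C: (east=2, north=0).

Answer: A is at (east=2, north=0) relative to C.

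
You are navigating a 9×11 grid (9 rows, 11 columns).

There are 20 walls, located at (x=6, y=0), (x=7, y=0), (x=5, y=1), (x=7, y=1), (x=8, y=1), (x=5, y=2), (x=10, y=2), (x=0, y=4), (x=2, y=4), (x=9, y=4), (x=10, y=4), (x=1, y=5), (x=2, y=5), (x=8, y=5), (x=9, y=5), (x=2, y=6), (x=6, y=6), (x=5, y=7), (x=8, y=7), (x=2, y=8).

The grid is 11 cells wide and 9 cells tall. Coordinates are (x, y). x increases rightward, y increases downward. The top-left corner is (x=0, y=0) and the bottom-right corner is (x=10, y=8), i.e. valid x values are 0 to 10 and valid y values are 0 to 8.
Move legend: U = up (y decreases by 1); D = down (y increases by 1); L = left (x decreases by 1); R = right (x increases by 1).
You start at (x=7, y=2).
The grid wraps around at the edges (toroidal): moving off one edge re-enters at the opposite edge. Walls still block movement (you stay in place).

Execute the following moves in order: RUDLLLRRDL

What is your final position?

Start: (x=7, y=2)
  R (right): (x=7, y=2) -> (x=8, y=2)
  U (up): blocked, stay at (x=8, y=2)
  D (down): (x=8, y=2) -> (x=8, y=3)
  L (left): (x=8, y=3) -> (x=7, y=3)
  L (left): (x=7, y=3) -> (x=6, y=3)
  L (left): (x=6, y=3) -> (x=5, y=3)
  R (right): (x=5, y=3) -> (x=6, y=3)
  R (right): (x=6, y=3) -> (x=7, y=3)
  D (down): (x=7, y=3) -> (x=7, y=4)
  L (left): (x=7, y=4) -> (x=6, y=4)
Final: (x=6, y=4)

Answer: Final position: (x=6, y=4)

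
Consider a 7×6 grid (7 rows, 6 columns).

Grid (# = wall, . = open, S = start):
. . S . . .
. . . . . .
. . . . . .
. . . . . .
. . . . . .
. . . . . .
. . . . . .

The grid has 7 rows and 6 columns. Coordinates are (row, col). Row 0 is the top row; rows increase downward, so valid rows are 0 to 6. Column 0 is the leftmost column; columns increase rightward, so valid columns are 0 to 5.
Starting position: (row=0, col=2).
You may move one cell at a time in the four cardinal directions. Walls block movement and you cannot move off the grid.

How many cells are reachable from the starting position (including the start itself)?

BFS flood-fill from (row=0, col=2):
  Distance 0: (row=0, col=2)
  Distance 1: (row=0, col=1), (row=0, col=3), (row=1, col=2)
  Distance 2: (row=0, col=0), (row=0, col=4), (row=1, col=1), (row=1, col=3), (row=2, col=2)
  Distance 3: (row=0, col=5), (row=1, col=0), (row=1, col=4), (row=2, col=1), (row=2, col=3), (row=3, col=2)
  Distance 4: (row=1, col=5), (row=2, col=0), (row=2, col=4), (row=3, col=1), (row=3, col=3), (row=4, col=2)
  Distance 5: (row=2, col=5), (row=3, col=0), (row=3, col=4), (row=4, col=1), (row=4, col=3), (row=5, col=2)
  Distance 6: (row=3, col=5), (row=4, col=0), (row=4, col=4), (row=5, col=1), (row=5, col=3), (row=6, col=2)
  Distance 7: (row=4, col=5), (row=5, col=0), (row=5, col=4), (row=6, col=1), (row=6, col=3)
  Distance 8: (row=5, col=5), (row=6, col=0), (row=6, col=4)
  Distance 9: (row=6, col=5)
Total reachable: 42 (grid has 42 open cells total)

Answer: Reachable cells: 42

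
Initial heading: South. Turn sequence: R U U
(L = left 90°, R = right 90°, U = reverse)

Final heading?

Answer: Final heading: West

Derivation:
Start: South
  R (right (90° clockwise)) -> West
  U (U-turn (180°)) -> East
  U (U-turn (180°)) -> West
Final: West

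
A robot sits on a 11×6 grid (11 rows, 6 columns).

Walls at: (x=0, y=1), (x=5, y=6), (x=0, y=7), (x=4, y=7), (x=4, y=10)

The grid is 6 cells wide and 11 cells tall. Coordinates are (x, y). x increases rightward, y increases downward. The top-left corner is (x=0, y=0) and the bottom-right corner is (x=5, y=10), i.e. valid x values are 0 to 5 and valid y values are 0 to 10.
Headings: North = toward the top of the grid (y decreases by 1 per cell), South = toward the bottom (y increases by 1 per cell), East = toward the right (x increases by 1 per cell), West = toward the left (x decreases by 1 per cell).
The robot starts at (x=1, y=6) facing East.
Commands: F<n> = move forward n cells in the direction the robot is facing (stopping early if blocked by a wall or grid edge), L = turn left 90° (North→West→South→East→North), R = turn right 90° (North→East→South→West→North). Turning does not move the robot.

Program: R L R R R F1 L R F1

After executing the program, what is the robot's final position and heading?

Start: (x=1, y=6), facing East
  R: turn right, now facing South
  L: turn left, now facing East
  R: turn right, now facing South
  R: turn right, now facing West
  R: turn right, now facing North
  F1: move forward 1, now at (x=1, y=5)
  L: turn left, now facing West
  R: turn right, now facing North
  F1: move forward 1, now at (x=1, y=4)
Final: (x=1, y=4), facing North

Answer: Final position: (x=1, y=4), facing North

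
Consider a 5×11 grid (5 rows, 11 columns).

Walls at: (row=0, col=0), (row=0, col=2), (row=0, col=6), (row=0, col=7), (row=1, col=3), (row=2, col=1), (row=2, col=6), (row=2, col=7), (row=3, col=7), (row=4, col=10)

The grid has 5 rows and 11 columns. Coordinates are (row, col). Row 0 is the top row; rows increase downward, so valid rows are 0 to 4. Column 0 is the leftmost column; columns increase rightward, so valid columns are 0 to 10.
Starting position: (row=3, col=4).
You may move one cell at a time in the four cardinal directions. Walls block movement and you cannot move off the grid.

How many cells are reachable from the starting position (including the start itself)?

Answer: Reachable cells: 45

Derivation:
BFS flood-fill from (row=3, col=4):
  Distance 0: (row=3, col=4)
  Distance 1: (row=2, col=4), (row=3, col=3), (row=3, col=5), (row=4, col=4)
  Distance 2: (row=1, col=4), (row=2, col=3), (row=2, col=5), (row=3, col=2), (row=3, col=6), (row=4, col=3), (row=4, col=5)
  Distance 3: (row=0, col=4), (row=1, col=5), (row=2, col=2), (row=3, col=1), (row=4, col=2), (row=4, col=6)
  Distance 4: (row=0, col=3), (row=0, col=5), (row=1, col=2), (row=1, col=6), (row=3, col=0), (row=4, col=1), (row=4, col=7)
  Distance 5: (row=1, col=1), (row=1, col=7), (row=2, col=0), (row=4, col=0), (row=4, col=8)
  Distance 6: (row=0, col=1), (row=1, col=0), (row=1, col=8), (row=3, col=8), (row=4, col=9)
  Distance 7: (row=0, col=8), (row=1, col=9), (row=2, col=8), (row=3, col=9)
  Distance 8: (row=0, col=9), (row=1, col=10), (row=2, col=9), (row=3, col=10)
  Distance 9: (row=0, col=10), (row=2, col=10)
Total reachable: 45 (grid has 45 open cells total)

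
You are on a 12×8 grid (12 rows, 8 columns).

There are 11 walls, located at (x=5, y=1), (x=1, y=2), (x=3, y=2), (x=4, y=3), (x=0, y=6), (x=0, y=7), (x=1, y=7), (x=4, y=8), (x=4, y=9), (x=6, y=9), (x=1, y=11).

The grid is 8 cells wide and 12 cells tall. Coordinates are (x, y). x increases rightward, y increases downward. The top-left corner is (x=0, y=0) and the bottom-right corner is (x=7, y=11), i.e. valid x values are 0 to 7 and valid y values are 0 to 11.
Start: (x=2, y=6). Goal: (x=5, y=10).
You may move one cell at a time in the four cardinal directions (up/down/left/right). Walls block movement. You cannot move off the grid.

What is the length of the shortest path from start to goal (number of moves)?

BFS from (x=2, y=6) until reaching (x=5, y=10):
  Distance 0: (x=2, y=6)
  Distance 1: (x=2, y=5), (x=1, y=6), (x=3, y=6), (x=2, y=7)
  Distance 2: (x=2, y=4), (x=1, y=5), (x=3, y=5), (x=4, y=6), (x=3, y=7), (x=2, y=8)
  Distance 3: (x=2, y=3), (x=1, y=4), (x=3, y=4), (x=0, y=5), (x=4, y=5), (x=5, y=6), (x=4, y=7), (x=1, y=8), (x=3, y=8), (x=2, y=9)
  Distance 4: (x=2, y=2), (x=1, y=3), (x=3, y=3), (x=0, y=4), (x=4, y=4), (x=5, y=5), (x=6, y=6), (x=5, y=7), (x=0, y=8), (x=1, y=9), (x=3, y=9), (x=2, y=10)
  Distance 5: (x=2, y=1), (x=0, y=3), (x=5, y=4), (x=6, y=5), (x=7, y=6), (x=6, y=7), (x=5, y=8), (x=0, y=9), (x=1, y=10), (x=3, y=10), (x=2, y=11)
  Distance 6: (x=2, y=0), (x=1, y=1), (x=3, y=1), (x=0, y=2), (x=5, y=3), (x=6, y=4), (x=7, y=5), (x=7, y=7), (x=6, y=8), (x=5, y=9), (x=0, y=10), (x=4, y=10), (x=3, y=11)
  Distance 7: (x=1, y=0), (x=3, y=0), (x=0, y=1), (x=4, y=1), (x=5, y=2), (x=6, y=3), (x=7, y=4), (x=7, y=8), (x=5, y=10), (x=0, y=11), (x=4, y=11)  <- goal reached here
One shortest path (7 moves): (x=2, y=6) -> (x=3, y=6) -> (x=4, y=6) -> (x=5, y=6) -> (x=5, y=7) -> (x=5, y=8) -> (x=5, y=9) -> (x=5, y=10)

Answer: Shortest path length: 7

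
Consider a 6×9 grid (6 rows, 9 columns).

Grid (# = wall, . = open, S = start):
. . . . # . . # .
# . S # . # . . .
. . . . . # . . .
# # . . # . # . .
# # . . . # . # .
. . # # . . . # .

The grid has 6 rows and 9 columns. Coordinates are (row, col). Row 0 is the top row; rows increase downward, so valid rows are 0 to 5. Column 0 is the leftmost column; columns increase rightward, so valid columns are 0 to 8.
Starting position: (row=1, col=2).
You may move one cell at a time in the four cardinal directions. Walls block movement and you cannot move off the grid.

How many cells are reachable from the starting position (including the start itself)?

BFS flood-fill from (row=1, col=2):
  Distance 0: (row=1, col=2)
  Distance 1: (row=0, col=2), (row=1, col=1), (row=2, col=2)
  Distance 2: (row=0, col=1), (row=0, col=3), (row=2, col=1), (row=2, col=3), (row=3, col=2)
  Distance 3: (row=0, col=0), (row=2, col=0), (row=2, col=4), (row=3, col=3), (row=4, col=2)
  Distance 4: (row=1, col=4), (row=4, col=3)
  Distance 5: (row=4, col=4)
  Distance 6: (row=5, col=4)
  Distance 7: (row=5, col=5)
  Distance 8: (row=5, col=6)
  Distance 9: (row=4, col=6)
Total reachable: 21 (grid has 37 open cells total)

Answer: Reachable cells: 21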